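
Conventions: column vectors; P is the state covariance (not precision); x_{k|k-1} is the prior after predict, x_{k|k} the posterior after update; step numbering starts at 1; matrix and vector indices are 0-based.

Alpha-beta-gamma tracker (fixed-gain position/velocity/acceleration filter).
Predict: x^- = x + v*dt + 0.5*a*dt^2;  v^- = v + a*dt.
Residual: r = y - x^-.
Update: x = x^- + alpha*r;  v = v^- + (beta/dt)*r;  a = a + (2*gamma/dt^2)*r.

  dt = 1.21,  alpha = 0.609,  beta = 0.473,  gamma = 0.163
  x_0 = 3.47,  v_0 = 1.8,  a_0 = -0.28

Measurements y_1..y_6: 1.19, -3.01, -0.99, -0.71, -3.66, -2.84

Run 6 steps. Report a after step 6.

step 1: x_pred=5.4430  r=-4.2530  x^+=2.8529  v^+=-0.2013  a^+=-1.2270
step 2: x_pred=1.7111  r=-4.7211  x^+=-1.1641  v^+=-3.5315  a^+=-2.2782
step 3: x_pred=-7.1049  r=6.1149  x^+=-3.3809  v^+=-3.8977  a^+=-0.9166
step 4: x_pred=-8.7682  r=8.0582  x^+=-3.8608  v^+=-1.8568  a^+=0.8776
step 5: x_pred=-5.4651  r=1.8051  x^+=-4.3658  v^+=-0.0893  a^+=1.2796
step 6: x_pred=-3.5371  r=0.6971  x^+=-3.1126  v^+=1.7315  a^+=1.4348

a_post = 1.4348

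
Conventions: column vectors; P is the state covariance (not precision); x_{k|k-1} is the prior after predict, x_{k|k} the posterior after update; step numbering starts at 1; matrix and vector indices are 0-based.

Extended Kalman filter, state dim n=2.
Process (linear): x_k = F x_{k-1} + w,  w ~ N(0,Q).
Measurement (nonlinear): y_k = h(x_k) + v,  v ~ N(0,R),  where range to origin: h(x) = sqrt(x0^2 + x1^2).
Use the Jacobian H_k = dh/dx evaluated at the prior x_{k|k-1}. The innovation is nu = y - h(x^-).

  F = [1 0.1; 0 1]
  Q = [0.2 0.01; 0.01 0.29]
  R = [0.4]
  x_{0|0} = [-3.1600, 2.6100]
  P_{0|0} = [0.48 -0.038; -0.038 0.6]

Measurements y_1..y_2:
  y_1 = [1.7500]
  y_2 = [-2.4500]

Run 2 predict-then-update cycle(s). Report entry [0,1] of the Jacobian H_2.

H_jac[0,1] = 0.6408

step 1: x^-=[-2.8990, 2.6100]  P^-=[0.6784 0.0320; 0.0320 0.8900]  H_jac=[-0.7432 0.6691]  S=[1.1413]  K=[-0.4230; 0.5009]  nu=[-2.1508]  x^+=[-1.9892, 1.5326]  P^+=[0.4742 0.2738; 0.2738 0.6036]
step 2: x^-=[-1.8360, 1.5326]  P^-=[0.7350 0.3442; 0.3442 0.8936]  H_jac=[-0.7677 0.6408]  S=[0.8615]  K=[-0.3989; 0.3580]  nu=[-4.8416]  x^+=[0.0955, -0.2008]  P^+=[0.5979 0.4672; 0.4672 0.7832]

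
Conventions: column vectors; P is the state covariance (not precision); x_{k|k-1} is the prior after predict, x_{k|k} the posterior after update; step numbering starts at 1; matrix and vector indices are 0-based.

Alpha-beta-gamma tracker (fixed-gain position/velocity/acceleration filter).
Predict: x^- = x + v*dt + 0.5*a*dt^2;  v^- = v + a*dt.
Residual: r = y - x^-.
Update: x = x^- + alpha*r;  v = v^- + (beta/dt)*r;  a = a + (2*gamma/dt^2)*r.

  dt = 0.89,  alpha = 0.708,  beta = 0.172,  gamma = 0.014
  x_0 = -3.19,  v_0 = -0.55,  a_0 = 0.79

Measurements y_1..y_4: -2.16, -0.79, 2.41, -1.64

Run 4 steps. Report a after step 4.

step 1: x_pred=-3.3666  r=1.2066  x^+=-2.5123  v^+=0.3863  a^+=0.8327
step 2: x_pred=-1.8388  r=1.0488  x^+=-1.0962  v^+=1.3300  a^+=0.8697
step 3: x_pred=0.4319  r=1.9781  x^+=1.8324  v^+=2.4864  a^+=0.9396
step 4: x_pred=4.4174  r=-6.0574  x^+=0.1288  v^+=2.1520  a^+=0.7255

a_post = 0.7255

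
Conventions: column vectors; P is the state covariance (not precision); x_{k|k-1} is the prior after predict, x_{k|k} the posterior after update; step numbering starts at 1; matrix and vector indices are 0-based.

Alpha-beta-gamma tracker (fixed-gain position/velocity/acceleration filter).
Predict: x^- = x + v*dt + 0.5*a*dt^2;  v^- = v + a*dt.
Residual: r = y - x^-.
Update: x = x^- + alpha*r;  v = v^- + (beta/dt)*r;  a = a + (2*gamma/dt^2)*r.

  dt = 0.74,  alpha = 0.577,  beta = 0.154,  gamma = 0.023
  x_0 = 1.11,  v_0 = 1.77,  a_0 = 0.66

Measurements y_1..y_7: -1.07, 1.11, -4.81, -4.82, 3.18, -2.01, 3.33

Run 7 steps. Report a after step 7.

a_post = 0.1695

step 1: x_pred=2.6005  r=-3.6705  x^+=0.4826  v^+=1.4945  a^+=0.3517
step 2: x_pred=1.6849  r=-0.5749  x^+=1.3532  v^+=1.6351  a^+=0.3034
step 3: x_pred=2.6462  r=-7.4562  x^+=-1.6560  v^+=0.3079  a^+=-0.3230
step 4: x_pred=-1.5166  r=-3.3034  x^+=-3.4227  v^+=-0.6185  a^+=-0.6005
step 5: x_pred=-4.0448  r=7.2248  x^+=0.1239  v^+=0.4407  a^+=0.0064
step 6: x_pred=0.4518  r=-2.4618  x^+=-0.9687  v^+=-0.0669  a^+=-0.2004
step 7: x_pred=-1.0730  r=4.4030  x^+=1.4675  v^+=0.7011  a^+=0.1695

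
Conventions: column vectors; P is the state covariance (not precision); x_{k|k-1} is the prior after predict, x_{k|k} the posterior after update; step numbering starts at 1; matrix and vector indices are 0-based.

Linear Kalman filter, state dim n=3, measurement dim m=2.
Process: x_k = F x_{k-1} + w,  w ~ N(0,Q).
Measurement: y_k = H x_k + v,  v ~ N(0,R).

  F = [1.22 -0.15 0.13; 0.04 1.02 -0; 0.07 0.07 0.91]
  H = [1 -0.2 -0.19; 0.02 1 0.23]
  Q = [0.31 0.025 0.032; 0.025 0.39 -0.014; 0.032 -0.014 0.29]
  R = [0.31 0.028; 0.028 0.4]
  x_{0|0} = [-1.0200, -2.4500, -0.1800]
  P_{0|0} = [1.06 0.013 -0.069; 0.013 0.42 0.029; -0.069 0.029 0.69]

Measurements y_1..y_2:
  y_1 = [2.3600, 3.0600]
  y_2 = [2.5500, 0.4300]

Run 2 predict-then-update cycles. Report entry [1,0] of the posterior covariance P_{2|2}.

P_post[1,0] = 0.0169

step 1: x^-=[-0.9003, -2.5398, -0.4067]  P^-=[1.8810 0.0321 0.1198; 0.0321 0.8297 0.0443; 0.1198 0.0443 0.8637]  S=[2.2004 -0.0895; -0.0895 1.2989]  K=[0.8470 0.1332; -0.0385 0.6445; -0.0165 0.1878]  nu=[2.6751, 5.7113]  x^+=[2.1263, 1.0381, 0.6214]  P^+=[0.2995 0.0406 0.1321; 0.0406 0.2825 -0.1158; 0.1321 -0.1158 0.8167]
step 2: x^-=[2.5192, 1.1439, 0.7870]  P^-=[0.8076 0.0320 0.3169; 0.0320 0.6877 -0.0927; 0.3169 -0.0927 0.9717]  S=[1.0399 -0.0104; -0.0104 1.1010]  K=[0.7137 0.1167; -0.0785 0.6051; 0.1463 0.1259]  nu=[0.4091, -0.9453]  x^+=[2.7009, 0.5398, 0.7279]  P^+=[0.2646 0.0169 0.1933; 0.0169 0.2772 -0.1638; 0.1933 -0.1638 0.9323]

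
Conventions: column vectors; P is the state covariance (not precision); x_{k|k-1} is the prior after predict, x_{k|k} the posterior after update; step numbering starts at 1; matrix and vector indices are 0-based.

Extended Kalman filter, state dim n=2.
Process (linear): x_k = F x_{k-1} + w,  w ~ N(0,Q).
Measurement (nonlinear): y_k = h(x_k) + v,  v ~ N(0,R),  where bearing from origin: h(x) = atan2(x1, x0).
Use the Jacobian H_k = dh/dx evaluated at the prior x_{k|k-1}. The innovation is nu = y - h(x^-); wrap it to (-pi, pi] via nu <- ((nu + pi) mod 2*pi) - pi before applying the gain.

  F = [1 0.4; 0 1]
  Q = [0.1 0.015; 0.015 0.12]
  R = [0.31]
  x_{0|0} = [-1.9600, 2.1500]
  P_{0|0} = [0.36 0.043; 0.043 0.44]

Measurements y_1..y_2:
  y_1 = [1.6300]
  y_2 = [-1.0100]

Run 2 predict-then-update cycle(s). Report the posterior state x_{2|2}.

x_post = [1.7954, 3.1148]

step 1: x^-=[-1.1000, 2.1500]  P^-=[0.5648 0.2340; 0.2340 0.5600]  H_jac=[-0.3686 -0.1886]  S=[0.4392]  K=[-0.5745; -0.4369]  nu=[-0.4137]  x^+=[-0.8623, 2.3307]  P^+=[0.4198 0.1238; 0.1238 0.4762]
step 2: x^-=[0.0700, 2.3307]  P^-=[0.6950 0.3292; 0.3292 0.5962]  H_jac=[-0.4287 0.0129]  S=[0.4342]  K=[-0.6764; -0.3074]  nu=[-2.5508]  x^+=[1.7954, 3.1148]  P^+=[0.4964 0.2390; 0.2390 0.5552]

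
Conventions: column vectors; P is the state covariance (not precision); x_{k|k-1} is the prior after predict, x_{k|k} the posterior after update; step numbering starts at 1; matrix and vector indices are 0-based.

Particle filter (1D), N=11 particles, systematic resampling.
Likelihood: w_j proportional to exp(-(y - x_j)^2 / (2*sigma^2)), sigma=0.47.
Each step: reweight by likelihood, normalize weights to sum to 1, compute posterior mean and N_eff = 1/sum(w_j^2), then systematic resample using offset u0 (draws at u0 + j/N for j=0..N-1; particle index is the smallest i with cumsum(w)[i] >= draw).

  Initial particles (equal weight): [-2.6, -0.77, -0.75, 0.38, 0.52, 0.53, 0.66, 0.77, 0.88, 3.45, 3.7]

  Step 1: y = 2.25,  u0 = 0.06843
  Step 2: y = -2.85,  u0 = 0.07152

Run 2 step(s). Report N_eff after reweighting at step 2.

N_eff = 1.4538

step 1: w=[0.0000, 0.0000, 0.0000, 0.0049, 0.0154, 0.0166, 0.0440, 0.0946, 0.1923, 0.5169, 0.1154]  mean=2.4998  Neff=3.0411  idx=[6, 7, 8, 8, 9, 9, 9, 9, 9, 10, 10]
step 2: w=[0.8171, 0.1385, 0.0222, 0.0222, 0.0000, 0.0000, 0.0000, 0.0000, 0.0000, 0.0000, 0.0000]  mean=0.6850  Neff=1.4538  idx=[0, 0, 0, 0, 0, 0, 0, 0, 0, 1, 3]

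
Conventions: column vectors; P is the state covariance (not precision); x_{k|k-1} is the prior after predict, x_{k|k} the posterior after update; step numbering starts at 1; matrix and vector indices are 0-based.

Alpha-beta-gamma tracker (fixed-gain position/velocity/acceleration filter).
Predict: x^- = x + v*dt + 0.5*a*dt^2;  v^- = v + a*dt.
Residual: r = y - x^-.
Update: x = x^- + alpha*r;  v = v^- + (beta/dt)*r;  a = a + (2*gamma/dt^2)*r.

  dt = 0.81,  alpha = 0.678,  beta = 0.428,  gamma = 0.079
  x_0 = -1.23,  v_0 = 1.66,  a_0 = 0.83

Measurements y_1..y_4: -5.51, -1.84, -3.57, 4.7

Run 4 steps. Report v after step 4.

v_post = 3.8505

step 1: x_pred=0.3869  r=-5.8969  x^+=-3.6112  v^+=-0.7836  a^+=-0.5901
step 2: x_pred=-4.4395  r=2.5995  x^+=-2.6770  v^+=0.1120  a^+=0.0359
step 3: x_pred=-2.5745  r=-0.9955  x^+=-3.2495  v^+=-0.3849  a^+=-0.2038
step 4: x_pred=-3.6281  r=8.3281  x^+=2.0184  v^+=3.8505  a^+=1.8017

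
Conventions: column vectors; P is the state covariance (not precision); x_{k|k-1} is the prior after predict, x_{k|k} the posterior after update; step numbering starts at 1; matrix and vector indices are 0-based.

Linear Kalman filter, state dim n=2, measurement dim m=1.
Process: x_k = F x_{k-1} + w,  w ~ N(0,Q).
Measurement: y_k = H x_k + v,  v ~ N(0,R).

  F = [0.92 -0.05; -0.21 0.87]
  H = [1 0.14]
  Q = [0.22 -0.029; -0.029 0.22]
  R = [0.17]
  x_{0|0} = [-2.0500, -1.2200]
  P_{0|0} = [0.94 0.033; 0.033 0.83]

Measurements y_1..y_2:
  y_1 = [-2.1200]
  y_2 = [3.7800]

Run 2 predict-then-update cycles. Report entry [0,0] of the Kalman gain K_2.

step 1: x^-=[-1.8250, -0.6309]  P^-=[1.0147 -0.2200; -0.2200 0.8776]  S=[1.1403]  K=[0.8628; -0.0851]  nu=[-0.2067]  x^+=[-2.0033, -0.6133]  P^+=[0.1657 -0.1362; -0.1362 0.8694]
step 2: x^-=[-1.8124, -0.1129]  P^-=[0.3750 -0.2093; -0.2093 0.9351]  S=[0.5047]  K=[0.6849; -0.1553]  nu=[5.6082]  x^+=[2.0288, -0.9836]  P^+=[0.1382 -0.1556; -0.1556 0.9229]

K[0,0] = 0.6849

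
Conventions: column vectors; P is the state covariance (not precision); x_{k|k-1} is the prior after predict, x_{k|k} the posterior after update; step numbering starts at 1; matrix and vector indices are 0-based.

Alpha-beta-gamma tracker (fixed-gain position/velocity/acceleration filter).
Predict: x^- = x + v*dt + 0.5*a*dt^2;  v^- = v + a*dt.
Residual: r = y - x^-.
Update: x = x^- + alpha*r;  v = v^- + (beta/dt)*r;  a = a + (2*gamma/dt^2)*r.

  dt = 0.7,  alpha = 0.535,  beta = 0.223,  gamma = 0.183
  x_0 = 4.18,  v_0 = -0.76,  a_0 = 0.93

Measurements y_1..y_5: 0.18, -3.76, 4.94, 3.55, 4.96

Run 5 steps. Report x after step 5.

step 1: x_pred=3.8758  r=-3.6958  x^+=1.8986  v^+=-1.2864  a^+=-1.8306
step 2: x_pred=0.5496  r=-4.3096  x^+=-1.7560  v^+=-3.9407  a^+=-5.0496
step 3: x_pred=-5.7517  r=10.6917  x^+=-0.0316  v^+=-4.0694  a^+=2.9364
step 4: x_pred=-2.1608  r=5.7108  x^+=0.8945  v^+=-0.1946  a^+=7.2020
step 5: x_pred=2.5228  r=2.4372  x^+=3.8267  v^+=5.6233  a^+=9.0225

x_post = 3.8267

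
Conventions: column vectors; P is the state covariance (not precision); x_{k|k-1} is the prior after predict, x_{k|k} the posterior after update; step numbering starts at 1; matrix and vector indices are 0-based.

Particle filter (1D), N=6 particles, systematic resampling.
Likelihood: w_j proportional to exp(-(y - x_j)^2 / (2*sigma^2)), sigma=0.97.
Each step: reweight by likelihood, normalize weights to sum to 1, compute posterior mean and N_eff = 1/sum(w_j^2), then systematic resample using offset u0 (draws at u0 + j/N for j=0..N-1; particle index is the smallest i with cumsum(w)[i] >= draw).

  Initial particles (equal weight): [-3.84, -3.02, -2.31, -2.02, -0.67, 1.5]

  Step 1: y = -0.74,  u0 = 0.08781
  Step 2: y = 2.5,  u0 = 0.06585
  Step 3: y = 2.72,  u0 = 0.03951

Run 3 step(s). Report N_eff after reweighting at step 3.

N_eff = 6.0000

step 1: w=[0.0033, 0.0346, 0.1479, 0.2295, 0.5466, 0.0381]  mean=-1.2315  Neff=2.6596  idx=[2, 3, 4, 4, 4, 4]
step 2: w=[0.0002, 0.0010, 0.2497, 0.2497, 0.2497, 0.2497]  mean=-0.6717  Neff=4.0099  idx=[2, 2, 3, 4, 4, 5]
step 3: w=[0.1667, 0.1667, 0.1667, 0.1667, 0.1667, 0.1667]  mean=-0.6700  Neff=6.0000  idx=[0, 1, 2, 3, 4, 5]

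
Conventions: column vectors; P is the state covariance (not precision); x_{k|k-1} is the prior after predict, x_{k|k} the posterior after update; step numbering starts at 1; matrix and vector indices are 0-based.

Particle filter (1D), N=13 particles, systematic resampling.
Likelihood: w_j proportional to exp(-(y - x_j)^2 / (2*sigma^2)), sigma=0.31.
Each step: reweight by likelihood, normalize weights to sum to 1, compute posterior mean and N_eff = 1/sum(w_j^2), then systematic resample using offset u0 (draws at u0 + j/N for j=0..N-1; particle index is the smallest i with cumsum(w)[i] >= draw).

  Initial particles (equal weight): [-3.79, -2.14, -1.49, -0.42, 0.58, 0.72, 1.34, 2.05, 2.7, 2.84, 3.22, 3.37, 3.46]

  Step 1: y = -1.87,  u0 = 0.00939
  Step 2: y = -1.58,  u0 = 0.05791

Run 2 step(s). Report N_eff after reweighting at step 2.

N_eff = 8.2480

step 1: w=[0.0000, 0.5919, 0.4080, 0.0000, 0.0000, 0.0000, 0.0000, 0.0000, 0.0000, 0.0000, 0.0000, 0.0000, 0.0000]  mean=-1.8747  Neff=1.9346  idx=[1, 1, 1, 1, 1, 1, 1, 1, 2, 2, 2, 2, 2]
step 2: w=[0.0308, 0.0308, 0.0308, 0.0308, 0.0308, 0.0308, 0.0308, 0.0308, 0.1508, 0.1508, 0.1508, 0.1508, 0.1508]  mean=-1.6500  Neff=8.2480  idx=[1, 4, 6, 8, 8, 9, 9, 10, 10, 11, 11, 12, 12]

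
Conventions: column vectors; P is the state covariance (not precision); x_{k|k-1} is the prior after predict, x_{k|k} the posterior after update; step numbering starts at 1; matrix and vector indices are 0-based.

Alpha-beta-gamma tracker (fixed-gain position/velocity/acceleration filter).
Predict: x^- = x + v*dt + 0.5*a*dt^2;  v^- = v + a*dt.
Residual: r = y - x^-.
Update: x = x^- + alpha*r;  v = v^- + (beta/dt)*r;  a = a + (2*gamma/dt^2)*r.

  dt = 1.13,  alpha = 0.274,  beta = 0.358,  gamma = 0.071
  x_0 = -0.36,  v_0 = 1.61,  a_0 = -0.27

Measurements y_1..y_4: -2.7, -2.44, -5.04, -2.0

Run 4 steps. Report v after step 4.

step 1: x_pred=1.2869  r=-3.9869  x^+=0.1945  v^+=0.0418  a^+=-0.7134
step 2: x_pred=-0.2137  r=-2.2263  x^+=-0.8237  v^+=-1.4696  a^+=-0.9609
step 3: x_pred=-3.0979  r=-1.9421  x^+=-3.6301  v^+=-3.1708  a^+=-1.1769
step 4: x_pred=-7.9645  r=5.9645  x^+=-6.3302  v^+=-2.6111  a^+=-0.5136

v_post = -2.6111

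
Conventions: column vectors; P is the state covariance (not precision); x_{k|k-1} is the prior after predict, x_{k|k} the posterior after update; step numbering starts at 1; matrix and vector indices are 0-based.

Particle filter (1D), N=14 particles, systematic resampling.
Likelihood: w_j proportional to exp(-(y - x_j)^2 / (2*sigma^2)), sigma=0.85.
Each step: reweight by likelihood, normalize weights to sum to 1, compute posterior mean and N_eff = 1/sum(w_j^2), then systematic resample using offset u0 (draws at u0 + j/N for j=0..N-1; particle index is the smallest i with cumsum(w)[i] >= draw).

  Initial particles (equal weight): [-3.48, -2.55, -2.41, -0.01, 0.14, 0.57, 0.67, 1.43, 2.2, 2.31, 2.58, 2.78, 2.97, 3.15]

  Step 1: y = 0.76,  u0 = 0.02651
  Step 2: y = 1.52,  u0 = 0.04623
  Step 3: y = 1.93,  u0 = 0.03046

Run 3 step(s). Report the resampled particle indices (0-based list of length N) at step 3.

step 1: w=[0.0000, 0.0001, 0.0002, 0.1389, 0.1605, 0.2042, 0.2082, 0.1535, 0.0499, 0.0397, 0.0212, 0.0124, 0.0071, 0.0040]  mean=0.8202  Neff=6.3122  idx=[3, 3, 4, 4, 5, 5, 5, 6, 6, 6, 7, 7, 8, 9]
step 2: w=[0.0256, 0.0256, 0.0347, 0.0347, 0.0694, 0.0694, 0.0694, 0.0786, 0.0786, 0.0786, 0.1288, 0.1288, 0.0940, 0.0841]  mean=1.0551  Neff=11.6628  idx=[1, 3, 4, 6, 7, 7, 8, 9, 10, 10, 11, 12, 12, 13]
step 3: w=[0.0100, 0.0147, 0.0376, 0.0376, 0.0450, 0.0450, 0.0450, 0.0450, 0.1136, 0.1136, 0.1136, 0.1285, 0.1285, 0.1223]  mean=1.5005  Neff=10.2112  idx=[2, 4, 5, 7, 8, 8, 9, 10, 10, 11, 11, 12, 13, 13]

resampled_idx = [2, 4, 5, 7, 8, 8, 9, 10, 10, 11, 11, 12, 13, 13]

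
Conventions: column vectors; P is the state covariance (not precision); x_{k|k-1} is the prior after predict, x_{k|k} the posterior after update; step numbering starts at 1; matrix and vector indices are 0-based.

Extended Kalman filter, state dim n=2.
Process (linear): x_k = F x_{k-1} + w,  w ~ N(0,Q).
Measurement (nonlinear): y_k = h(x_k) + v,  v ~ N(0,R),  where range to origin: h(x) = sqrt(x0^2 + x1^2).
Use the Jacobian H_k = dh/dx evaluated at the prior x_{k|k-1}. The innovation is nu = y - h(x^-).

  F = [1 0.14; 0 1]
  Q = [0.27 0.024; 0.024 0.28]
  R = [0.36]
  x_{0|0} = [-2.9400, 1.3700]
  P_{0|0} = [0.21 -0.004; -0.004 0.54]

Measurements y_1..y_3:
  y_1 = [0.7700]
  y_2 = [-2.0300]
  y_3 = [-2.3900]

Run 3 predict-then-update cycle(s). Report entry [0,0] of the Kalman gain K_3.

step 1: x^-=[-2.7482, 1.3700]  P^-=[0.4895 0.0956; 0.0956 0.8200]  H_jac=[-0.8950 0.4461]  S=[0.8389]  K=[-0.4713; 0.3341]  nu=[-2.3007]  x^+=[-1.6638, 0.6013]  P^+=[0.3031 0.2277; 0.2277 0.7264]
step 2: x^-=[-1.5796, 0.6013]  P^-=[0.6511 0.3534; 0.3534 1.0064]  H_jac=[-0.9346 0.3558]  S=[0.8211]  K=[-0.5880; 0.0338]  nu=[-3.7202]  x^+=[0.6078, 0.4755]  P^+=[0.3672 0.3697; 0.3697 1.0054]
step 3: x^-=[0.6744, 0.4755]  P^-=[0.7605 0.5345; 0.5345 1.2854]  H_jac=[0.8172 0.5763]  S=[1.7982]  K=[0.5169; 0.6548]  nu=[-3.2152]  x^+=[-0.9875, -1.6299]  P^+=[0.2800 -0.0742; -0.0742 0.5143]

K[0,0] = 0.5169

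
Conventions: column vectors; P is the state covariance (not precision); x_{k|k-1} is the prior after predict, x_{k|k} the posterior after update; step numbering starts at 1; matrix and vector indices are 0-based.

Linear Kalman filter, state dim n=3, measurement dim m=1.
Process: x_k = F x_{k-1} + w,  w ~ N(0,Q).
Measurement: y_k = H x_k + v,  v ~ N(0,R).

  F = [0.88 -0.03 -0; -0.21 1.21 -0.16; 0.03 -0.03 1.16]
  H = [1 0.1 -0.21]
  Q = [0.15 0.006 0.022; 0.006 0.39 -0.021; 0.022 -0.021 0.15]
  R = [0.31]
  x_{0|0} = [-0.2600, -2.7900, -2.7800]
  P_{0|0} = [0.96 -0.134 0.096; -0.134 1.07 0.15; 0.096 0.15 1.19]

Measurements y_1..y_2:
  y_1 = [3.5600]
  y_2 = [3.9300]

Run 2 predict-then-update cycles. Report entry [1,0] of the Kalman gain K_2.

step 1: x^-=[-0.1451, -2.8765, -3.1489]  P^-=[0.9015 -0.3666 0.1447; -0.3666 2.0459 -0.1050; 0.1447 -0.1050 1.7496]  S=[1.1794]  K=[0.7075; -0.1186; -0.1977]  nu=[3.3315]  x^+=[2.2119, -3.2718, -3.8076]  P^+=[0.3111 -0.2676 0.3097; -0.2676 2.0293 -0.1327; 0.3097 -0.1327 1.7035]
step 2: x^-=[2.0446, -3.8141, -4.2523]  P^-=[0.4069 -0.4560 0.3601; -0.4560 3.6265 -0.6880; 0.3601 -0.6880 2.4756]  S=[0.6488]  K=[0.4403; 0.0788; -0.3523]  nu=[1.3738]  x^+=[2.6495, -3.7058, -4.7362]  P^+=[0.2811 -0.4785 0.4608; -0.4785 3.6225 -0.6700; 0.4608 -0.6700 2.3951]

K[1,0] = 0.0788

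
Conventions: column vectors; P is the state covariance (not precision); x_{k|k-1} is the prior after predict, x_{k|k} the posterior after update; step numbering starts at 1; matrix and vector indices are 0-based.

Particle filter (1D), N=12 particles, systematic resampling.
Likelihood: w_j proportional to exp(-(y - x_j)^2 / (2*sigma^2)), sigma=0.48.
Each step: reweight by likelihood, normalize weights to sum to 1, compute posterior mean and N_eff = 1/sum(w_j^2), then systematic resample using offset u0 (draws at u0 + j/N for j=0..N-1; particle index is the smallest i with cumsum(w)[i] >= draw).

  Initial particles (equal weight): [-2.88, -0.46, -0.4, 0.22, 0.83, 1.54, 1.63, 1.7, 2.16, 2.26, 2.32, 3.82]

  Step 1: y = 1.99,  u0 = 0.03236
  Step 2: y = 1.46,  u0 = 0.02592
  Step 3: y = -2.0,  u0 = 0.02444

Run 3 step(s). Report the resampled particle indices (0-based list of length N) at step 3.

resampled_idx = [0, 0, 0, 1, 1, 1, 2, 2, 2, 4, 5, 6]

step 1: w=[0.0000, 0.0000, 0.0000, 0.0002, 0.0111, 0.1323, 0.1550, 0.1711, 0.1928, 0.1753, 0.1621, 0.0001]  mean=1.9457  Neff=6.0573  idx=[5, 5, 6, 6, 7, 7, 8, 8, 9, 9, 10, 10]
step 2: w=[0.1368, 0.1368, 0.1303, 0.1303, 0.1225, 0.1225, 0.0479, 0.0479, 0.0346, 0.0346, 0.0279, 0.0279]  mean=1.7554  Neff=9.0953  idx=[0, 0, 1, 2, 2, 3, 3, 4, 5, 5, 7, 9]
step 3: w=[0.2365, 0.2365, 0.2365, 0.0583, 0.0583, 0.0583, 0.0583, 0.0191, 0.0191, 0.0191, 0.0000, 0.0000]  mean=1.5702  Neff=5.4812  idx=[0, 0, 0, 1, 1, 1, 2, 2, 2, 4, 5, 6]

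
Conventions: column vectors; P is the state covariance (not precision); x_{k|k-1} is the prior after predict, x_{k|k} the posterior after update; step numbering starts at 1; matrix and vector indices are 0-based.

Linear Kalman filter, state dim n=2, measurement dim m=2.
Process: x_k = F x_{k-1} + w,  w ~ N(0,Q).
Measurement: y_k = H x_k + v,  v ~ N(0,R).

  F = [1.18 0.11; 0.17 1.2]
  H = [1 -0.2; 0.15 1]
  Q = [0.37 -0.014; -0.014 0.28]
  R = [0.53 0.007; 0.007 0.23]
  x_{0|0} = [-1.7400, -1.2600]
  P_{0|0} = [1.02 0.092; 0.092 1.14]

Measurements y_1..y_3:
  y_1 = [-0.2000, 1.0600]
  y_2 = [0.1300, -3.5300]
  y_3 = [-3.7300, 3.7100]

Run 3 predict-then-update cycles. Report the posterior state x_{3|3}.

step 1: x^-=[-2.1918, -1.8078]  P^-=[1.8279 0.4731; 0.4731 1.9886]  S=[2.2482 0.3424; 0.3424 2.4017]  K=[0.7396 0.2057; -0.0992 0.8717]  nu=[1.6302, 3.1966]  x^+=[-0.3284, 0.8169]  P^+=[0.3922 -0.0063; -0.0063 0.2007]
step 2: x^-=[-0.2977, 0.9245]  P^-=[0.9169 0.0821; 0.0821 0.5778]  S=[1.4371 0.1086; 0.1086 0.8531]  K=[0.6130 0.1794; -0.0763 0.7015]  nu=[0.6126, -4.4098]  x^+=[-0.7133, -2.2157]  P^+=[0.3255 -0.0033; -0.0033 0.1613]
step 3: x^-=[-1.0855, -2.7801]  P^-=[0.8243 0.0679; 0.0679 0.5203]  S=[1.3480 0.0924; 0.0924 0.7893]  K=[0.5895 0.1736; -0.0735 0.6808]  nu=[-3.2006, 6.6529]  x^+=[-1.8171, 1.9845]  P^+=[0.3131 -0.0029; -0.0029 0.1565]

x_post = [-1.8171, 1.9845]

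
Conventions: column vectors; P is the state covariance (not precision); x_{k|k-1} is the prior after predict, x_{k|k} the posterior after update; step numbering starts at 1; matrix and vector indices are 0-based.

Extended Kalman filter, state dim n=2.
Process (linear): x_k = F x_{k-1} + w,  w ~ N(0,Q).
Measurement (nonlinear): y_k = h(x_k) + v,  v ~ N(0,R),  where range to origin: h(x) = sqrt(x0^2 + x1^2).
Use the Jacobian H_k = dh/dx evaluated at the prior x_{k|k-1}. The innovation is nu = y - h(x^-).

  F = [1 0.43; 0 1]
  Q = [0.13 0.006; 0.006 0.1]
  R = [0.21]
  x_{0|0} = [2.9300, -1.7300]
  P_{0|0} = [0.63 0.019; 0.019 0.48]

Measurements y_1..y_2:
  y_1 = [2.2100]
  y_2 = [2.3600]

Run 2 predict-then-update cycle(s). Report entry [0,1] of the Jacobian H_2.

H_jac[0,1] = -0.8262

step 1: x^-=[2.1861, -1.7300]  P^-=[0.8651 0.2314; 0.2314 0.5800]  H_jac=[0.7842 -0.6206]  S=[0.7401]  K=[0.7226; -0.2411]  nu=[-0.5778]  x^+=[1.7686, -1.5907]  P^+=[0.4787 0.3604; 0.3604 0.5370]
step 2: x^-=[1.0846, -1.5907]  P^-=[1.0179 0.5973; 0.5973 0.6370]  H_jac=[0.5634 -0.8262]  S=[0.4119]  K=[0.1942; -0.4608]  nu=[0.4348]  x^+=[1.1690, -1.7910]  P^+=[1.0023 0.6341; 0.6341 0.5495]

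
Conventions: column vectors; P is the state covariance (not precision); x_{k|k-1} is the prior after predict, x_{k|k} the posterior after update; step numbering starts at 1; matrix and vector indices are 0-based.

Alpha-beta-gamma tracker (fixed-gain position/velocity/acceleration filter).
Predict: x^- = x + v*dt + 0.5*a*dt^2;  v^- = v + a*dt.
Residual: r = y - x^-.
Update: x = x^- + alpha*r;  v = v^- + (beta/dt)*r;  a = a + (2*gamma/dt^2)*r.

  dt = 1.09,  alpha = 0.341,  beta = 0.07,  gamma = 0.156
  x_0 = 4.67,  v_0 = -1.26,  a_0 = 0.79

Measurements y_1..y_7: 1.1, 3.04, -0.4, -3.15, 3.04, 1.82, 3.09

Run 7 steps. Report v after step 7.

step 1: x_pred=3.7659  r=-2.6659  x^+=2.8568  v^+=-0.5701  a^+=0.0899
step 2: x_pred=2.2888  r=0.7512  x^+=2.5450  v^+=-0.4238  a^+=0.2872
step 3: x_pred=2.2536  r=-2.6536  x^+=1.3487  v^+=-0.2812  a^+=-0.4097
step 4: x_pred=0.7988  r=-3.9488  x^+=-0.5477  v^+=-0.9814  a^+=-1.4466
step 5: x_pred=-2.4768  r=5.5168  x^+=-0.5956  v^+=-2.2039  a^+=0.0021
step 6: x_pred=-2.9966  r=4.8166  x^+=-1.3541  v^+=-1.8923  a^+=1.2669
step 7: x_pred=-2.6641  r=5.7541  x^+=-0.7019  v^+=-0.1418  a^+=2.7780

v_post = -0.1418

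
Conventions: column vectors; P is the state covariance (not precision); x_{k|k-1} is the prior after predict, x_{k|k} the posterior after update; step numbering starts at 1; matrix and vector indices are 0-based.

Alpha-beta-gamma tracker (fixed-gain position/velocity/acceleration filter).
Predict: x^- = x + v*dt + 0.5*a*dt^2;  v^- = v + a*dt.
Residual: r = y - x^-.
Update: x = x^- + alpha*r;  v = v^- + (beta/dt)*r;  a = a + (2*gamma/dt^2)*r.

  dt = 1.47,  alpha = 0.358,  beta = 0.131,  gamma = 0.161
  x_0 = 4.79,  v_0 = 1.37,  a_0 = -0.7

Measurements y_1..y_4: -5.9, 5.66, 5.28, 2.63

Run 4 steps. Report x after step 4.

x_post = -4.5056

step 1: x_pred=6.0476  r=-11.9476  x^+=1.7703  v^+=-0.7237  a^+=-2.4803
step 2: x_pred=-1.9734  r=7.6334  x^+=0.7594  v^+=-3.6896  a^+=-1.3429
step 3: x_pred=-6.1152  r=11.3952  x^+=-2.0357  v^+=-4.6481  a^+=0.3552
step 4: x_pred=-8.4847  r=11.1147  x^+=-4.5056  v^+=-3.1355  a^+=2.0114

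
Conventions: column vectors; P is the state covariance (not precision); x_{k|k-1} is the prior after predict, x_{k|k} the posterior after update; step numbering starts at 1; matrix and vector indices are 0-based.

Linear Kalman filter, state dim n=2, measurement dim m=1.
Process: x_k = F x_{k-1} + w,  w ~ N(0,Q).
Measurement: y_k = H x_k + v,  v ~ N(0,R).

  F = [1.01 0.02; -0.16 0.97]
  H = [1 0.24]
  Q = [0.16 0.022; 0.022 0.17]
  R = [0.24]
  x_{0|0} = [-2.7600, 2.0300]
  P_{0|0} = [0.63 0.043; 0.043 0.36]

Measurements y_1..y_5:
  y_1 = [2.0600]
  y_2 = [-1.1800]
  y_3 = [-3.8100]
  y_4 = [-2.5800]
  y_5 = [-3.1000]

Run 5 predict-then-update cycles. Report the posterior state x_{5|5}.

step 1: x^-=[-2.7470, 2.4107]  P^-=[0.8045 -0.0308; -0.0308 0.5115]  S=[1.0592]  K=[0.7526; 0.0868]  nu=[4.2284]  x^+=[0.4353, 2.7777]  P^+=[0.2046 -0.1000; -0.1000 0.5035]
step 2: x^-=[0.4952, 2.6247]  P^-=[0.3649 -0.0990; -0.0990 0.6801]  S=[0.5966]  K=[0.5719; 0.1077]  nu=[-2.3051]  x^+=[-0.8230, 2.3765]  P^+=[0.1698 -0.1357; -0.1357 0.6731]
step 3: x^-=[-0.7837, 2.4368]  P^-=[0.3280 -0.1249; -0.1249 0.8498]  S=[0.5570]  K=[0.5351; 0.1419]  nu=[-3.6111]  x^+=[-2.7159, 1.9243]  P^+=[0.1685 -0.1672; -0.1672 0.8386]
step 4: x^-=[-2.7046, 2.3011]  P^-=[0.3255 -0.1522; -0.1522 1.0153]  S=[0.5509]  K=[0.5245; 0.1659]  nu=[-0.4277]  x^+=[-2.9289, 2.2302]  P^+=[0.1739 -0.2002; -0.2002 1.0001]
step 5: x^-=[-2.9136, 2.6319]  P^-=[0.3297 -0.1822; -0.1822 1.1776]  S=[0.5501]  K=[0.5199; 0.1825]  nu=[-0.8180]  x^+=[-3.3389, 2.4825]  P^+=[0.1810 -0.2344; -0.2344 1.1592]

x_post = [-3.3389, 2.4825]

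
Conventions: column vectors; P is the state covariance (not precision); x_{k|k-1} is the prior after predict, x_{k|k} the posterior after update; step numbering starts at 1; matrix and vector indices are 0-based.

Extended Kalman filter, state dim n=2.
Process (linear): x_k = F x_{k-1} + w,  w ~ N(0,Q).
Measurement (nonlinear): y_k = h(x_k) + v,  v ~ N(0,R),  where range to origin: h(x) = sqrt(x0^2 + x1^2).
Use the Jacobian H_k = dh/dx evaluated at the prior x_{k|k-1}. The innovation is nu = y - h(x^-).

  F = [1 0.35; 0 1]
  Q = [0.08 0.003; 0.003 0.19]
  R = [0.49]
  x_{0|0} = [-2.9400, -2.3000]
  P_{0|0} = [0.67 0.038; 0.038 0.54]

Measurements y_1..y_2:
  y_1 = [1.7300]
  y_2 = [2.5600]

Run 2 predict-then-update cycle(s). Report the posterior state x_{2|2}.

x_post = [-2.5245, -1.1219]

step 1: x^-=[-3.7450, -2.3000]  P^-=[0.8427 0.2300; 0.2300 0.7300]  H_jac=[-0.8521 -0.5233]  S=[1.5070]  K=[-0.5564; -0.3836]  nu=[-2.6649]  x^+=[-2.2623, -1.2779]  P^+=[0.3762 -0.0916; -0.0916 0.5083]
step 2: x^-=[-2.7095, -1.2779]  P^-=[0.4543 0.0893; 0.0893 0.6983]  H_jac=[-0.9045 -0.4266]  S=[1.0576]  K=[-0.4246; -0.3580]  nu=[-0.4357]  x^+=[-2.5245, -1.1219]  P^+=[0.2637 -0.0715; -0.0715 0.5627]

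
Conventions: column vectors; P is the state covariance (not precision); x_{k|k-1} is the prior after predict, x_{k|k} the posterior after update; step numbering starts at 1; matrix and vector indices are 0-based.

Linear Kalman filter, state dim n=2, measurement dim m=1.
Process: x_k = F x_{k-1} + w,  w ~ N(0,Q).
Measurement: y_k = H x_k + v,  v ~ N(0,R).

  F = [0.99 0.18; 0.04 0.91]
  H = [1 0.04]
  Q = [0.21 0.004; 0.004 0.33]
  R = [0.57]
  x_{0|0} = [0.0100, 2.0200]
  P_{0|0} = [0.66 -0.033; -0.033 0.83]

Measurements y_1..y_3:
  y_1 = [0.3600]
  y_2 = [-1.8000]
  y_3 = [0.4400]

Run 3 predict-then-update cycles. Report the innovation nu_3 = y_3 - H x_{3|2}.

innov = [0.8171]

step 1: x^-=[0.3735, 1.8386]  P^-=[0.8720 0.1361; 0.1361 1.0160]  S=[1.4545]  K=[0.6033; 0.1215]  nu=[-0.0870]  x^+=[0.3210, 1.8280]  P^+=[0.3427 0.0295; 0.0295 0.9945]
step 2: x^-=[0.6468, 1.6763]  P^-=[0.5886 0.2072; 0.2072 1.1562]  S=[1.1770]  K=[0.5071; 0.2154]  nu=[-2.5139]  x^+=[-0.6280, 1.1349]  P^+=[0.2859 0.0787; 0.0787 1.1016]
step 3: x^-=[-0.4174, 1.0077]  P^-=[0.5540 0.2672; 0.2672 1.2485]  S=[1.1473]  K=[0.4921; 0.2764]  nu=[0.8171]  x^+=[-0.0153, 1.2335]  P^+=[0.2761 0.1111; 0.1111 1.1608]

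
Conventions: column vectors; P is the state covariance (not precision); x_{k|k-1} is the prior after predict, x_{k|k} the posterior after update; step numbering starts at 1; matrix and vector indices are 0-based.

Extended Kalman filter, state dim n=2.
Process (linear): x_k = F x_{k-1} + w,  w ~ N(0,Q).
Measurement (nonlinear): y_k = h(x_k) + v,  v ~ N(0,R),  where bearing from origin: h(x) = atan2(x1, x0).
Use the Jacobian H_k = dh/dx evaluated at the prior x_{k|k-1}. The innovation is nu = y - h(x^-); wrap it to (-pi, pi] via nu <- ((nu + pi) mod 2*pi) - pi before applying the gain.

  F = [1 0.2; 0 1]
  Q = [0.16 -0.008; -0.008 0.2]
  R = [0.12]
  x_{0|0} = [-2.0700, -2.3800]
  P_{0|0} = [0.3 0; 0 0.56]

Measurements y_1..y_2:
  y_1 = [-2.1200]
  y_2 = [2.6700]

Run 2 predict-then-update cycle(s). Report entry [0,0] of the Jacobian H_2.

step 1: x^-=[-2.5460, -2.3800]  P^-=[0.4824 0.1040; 0.1040 0.7600]  H_jac=[0.1959 -0.2096]  S=[0.1634]  K=[0.4451; -0.8504]  nu=[0.2699]  x^+=[-2.4259, -2.6095]  P^+=[0.4500 0.1658; 0.1658 0.6419]
step 2: x^-=[-2.9478, -2.6095]  P^-=[0.7020 0.2862; 0.2862 0.8419]  H_jac=[0.1684 -0.1902]  S=[0.1520]  K=[0.4194; -0.7362]  nu=[-1.1962]  x^+=[-3.4495, -1.7288]  P^+=[0.6753 0.3332; 0.3332 0.7595]

H_jac[0,0] = 0.1684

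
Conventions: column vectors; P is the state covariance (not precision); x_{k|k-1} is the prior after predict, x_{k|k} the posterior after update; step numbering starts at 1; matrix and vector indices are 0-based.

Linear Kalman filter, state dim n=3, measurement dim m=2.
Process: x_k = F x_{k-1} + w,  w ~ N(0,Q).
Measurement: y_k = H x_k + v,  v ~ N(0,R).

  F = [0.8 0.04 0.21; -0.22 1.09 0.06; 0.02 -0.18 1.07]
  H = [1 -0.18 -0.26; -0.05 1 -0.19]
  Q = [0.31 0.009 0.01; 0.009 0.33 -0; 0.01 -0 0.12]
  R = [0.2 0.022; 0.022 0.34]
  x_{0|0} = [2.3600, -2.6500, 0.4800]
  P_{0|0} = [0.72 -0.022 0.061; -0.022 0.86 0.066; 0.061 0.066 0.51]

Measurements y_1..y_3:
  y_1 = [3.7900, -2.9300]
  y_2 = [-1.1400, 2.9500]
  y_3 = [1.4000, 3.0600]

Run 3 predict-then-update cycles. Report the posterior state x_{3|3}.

x_post = [1.2887, 2.2499, 0.1845]

step 1: x^-=[1.8828, -3.3789, 1.0378]  P^-=[0.8149 -0.0774 0.1859; -0.0774 1.4060 -0.0785; 0.1859 -0.0785 0.7094]  S=[1.0322 -0.3301; -0.3301 1.8148]  K=[0.7741 0.0562; -0.0524 0.7756; -0.0256 -0.1273]  nu=[1.5688, 0.7402]  x^+=[3.1388, -2.8870, 0.9033]  P^+=[0.2194 0.0825 0.1863; 0.0825 0.2847 0.0949; 0.1863 0.0949 0.6815]
step 2: x^-=[2.5853, -3.7832, 1.5490]  P^-=[0.5504 0.0849 0.3135; 0.0849 0.6493 0.0581; 0.3135 0.0581 0.8803]  S=[0.6428 -0.0618; -0.0618 0.9978]  K=[0.7097 0.0418; -0.0122 0.6346; 0.1040 -0.1187]  nu=[-4.0035, 7.1567]  x^+=[0.0431, 0.8073, 0.2830]  P^+=[0.2286 0.0918 0.2661; 0.0918 0.2464 0.1382; 0.2661 0.1382 0.8578]
step 3: x^-=[0.1262, 0.8874, 0.1583]  P^-=[0.5921 0.1020 0.4211; 0.1020 0.6039 0.1087; 0.4211 0.1087 1.0676]  S=[0.6383 -0.0597; -0.0597 0.9404]  K=[0.7309 0.0383; 0.0028 0.6149; 0.1837 -0.1108]  nu=[1.4747, 2.2090]  x^+=[1.2887, 2.2499, 0.1845]  P^+=[0.2531 0.1054 0.3349; 0.1054 0.2485 0.1792; 0.3349 0.1792 1.0321]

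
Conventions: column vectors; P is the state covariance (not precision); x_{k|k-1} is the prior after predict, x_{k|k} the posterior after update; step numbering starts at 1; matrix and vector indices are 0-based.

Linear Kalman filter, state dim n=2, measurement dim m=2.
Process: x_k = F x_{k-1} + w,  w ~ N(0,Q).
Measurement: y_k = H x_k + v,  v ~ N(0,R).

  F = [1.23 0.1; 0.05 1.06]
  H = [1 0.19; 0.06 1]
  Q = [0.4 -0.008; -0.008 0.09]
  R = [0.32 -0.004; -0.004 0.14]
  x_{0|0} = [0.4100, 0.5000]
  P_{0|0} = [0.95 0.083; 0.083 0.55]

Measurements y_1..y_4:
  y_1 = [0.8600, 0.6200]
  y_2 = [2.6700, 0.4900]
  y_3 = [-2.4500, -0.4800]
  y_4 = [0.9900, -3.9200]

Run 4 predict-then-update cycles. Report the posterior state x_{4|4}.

step 1: x^-=[0.5543, 0.5505]  P^-=[1.8632 0.2174; 0.2174 0.7192]  S=[2.2917 0.4643; 0.4643 0.8919]  K=[0.8454 -0.0710; -0.0132 0.8278]  nu=[0.2011, 0.0362]  x^+=[0.7217, 0.5778]  P^+=[0.2765 -0.0299; -0.0299 0.1177]
step 2: x^-=[0.9455, 0.6486]  P^-=[0.8121 -0.0177; -0.0177 0.2198]  S=[1.1334 0.0686; 0.0686 0.3606]  K=[0.7167 -0.0502; -0.0156 0.6096]  nu=[1.6012, -0.2153]  x^+=[2.1039, 0.4923]  P^+=[0.2341 -0.0239; -0.0239 0.0868]
step 3: x^-=[2.6370, 0.6270]  P^-=[0.7491 -0.0157; -0.0157 0.1856]  S=[1.0698 0.0603; 0.0603 0.3264]  K=[0.6997 -0.0398; -0.0138 0.5683]  nu=[-5.2061, -1.2652]  x^+=[-0.9552, -0.0203]  P^+=[0.2282 -0.0221; -0.0221 0.0809]
step 4: x^-=[-1.1770, -0.0693]  P^-=[0.7407 -0.0143; -0.0143 0.1792]  S=[1.0617 0.0601; 0.0601 0.3201]  K=[0.6971 -0.0365; -0.0130 0.5595]  nu=[2.1801, -3.7801]  x^+=[0.4809, -2.2125]  P^+=[0.2273 -0.0215; -0.0215 0.0797]

x_post = [0.4809, -2.2125]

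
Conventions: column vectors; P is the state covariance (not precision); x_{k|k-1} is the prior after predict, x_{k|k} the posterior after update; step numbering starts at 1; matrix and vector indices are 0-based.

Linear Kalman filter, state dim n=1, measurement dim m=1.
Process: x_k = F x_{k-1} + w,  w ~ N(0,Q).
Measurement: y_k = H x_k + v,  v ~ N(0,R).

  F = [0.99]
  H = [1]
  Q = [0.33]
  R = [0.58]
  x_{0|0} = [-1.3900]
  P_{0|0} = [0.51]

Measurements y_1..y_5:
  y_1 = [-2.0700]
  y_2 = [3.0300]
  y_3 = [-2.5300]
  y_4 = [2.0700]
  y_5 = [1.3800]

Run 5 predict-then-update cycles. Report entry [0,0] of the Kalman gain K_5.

step 1: x^-=[-1.3761]  P^-=[0.8299]  S=[1.4099]  K=[0.5886]  nu=[-0.6939]  x^+=[-1.7845]  P^+=[0.3414]
step 2: x^-=[-1.7667]  P^-=[0.6646]  S=[1.2446]  K=[0.5340]  nu=[4.7967]  x^+=[0.7947]  P^+=[0.3097]
step 3: x^-=[0.7867]  P^-=[0.6335]  S=[1.2135]  K=[0.5221]  nu=[-3.3167]  x^+=[-0.9448]  P^+=[0.3028]
step 4: x^-=[-0.9354]  P^-=[0.6268]  S=[1.2068]  K=[0.5194]  nu=[3.0054]  x^+=[0.6256]  P^+=[0.3012]
step 5: x^-=[0.6193]  P^-=[0.6252]  S=[1.2052]  K=[0.5188]  nu=[0.7607]  x^+=[1.0139]  P^+=[0.3009]

K[0,0] = 0.5188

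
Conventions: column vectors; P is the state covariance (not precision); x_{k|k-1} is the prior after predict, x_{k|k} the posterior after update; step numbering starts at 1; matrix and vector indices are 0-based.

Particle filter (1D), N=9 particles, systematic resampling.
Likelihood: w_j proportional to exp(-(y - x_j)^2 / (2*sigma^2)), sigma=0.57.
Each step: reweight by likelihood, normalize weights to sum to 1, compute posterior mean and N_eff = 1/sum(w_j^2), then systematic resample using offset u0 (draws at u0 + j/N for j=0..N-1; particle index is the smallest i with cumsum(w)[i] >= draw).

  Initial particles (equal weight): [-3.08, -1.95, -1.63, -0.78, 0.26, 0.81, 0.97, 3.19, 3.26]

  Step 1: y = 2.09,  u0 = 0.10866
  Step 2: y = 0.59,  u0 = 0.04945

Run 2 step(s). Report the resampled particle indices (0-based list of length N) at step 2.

step 1: w=[0.0000, 0.0000, 0.0000, 0.0000, 0.0114, 0.1581, 0.2855, 0.3057, 0.2394]  mean=2.1634  Neff=3.8856  idx=[5, 6, 6, 6, 7, 7, 8, 8, 8]
step 2: w=[0.2787, 0.2404, 0.2404, 0.2404, 0.0000, 0.0000, 0.0000, 0.0000, 0.0000]  mean=0.9255  Neff=3.9828  idx=[0, 0, 0, 1, 1, 2, 2, 3, 3]

resampled_idx = [0, 0, 0, 1, 1, 2, 2, 3, 3]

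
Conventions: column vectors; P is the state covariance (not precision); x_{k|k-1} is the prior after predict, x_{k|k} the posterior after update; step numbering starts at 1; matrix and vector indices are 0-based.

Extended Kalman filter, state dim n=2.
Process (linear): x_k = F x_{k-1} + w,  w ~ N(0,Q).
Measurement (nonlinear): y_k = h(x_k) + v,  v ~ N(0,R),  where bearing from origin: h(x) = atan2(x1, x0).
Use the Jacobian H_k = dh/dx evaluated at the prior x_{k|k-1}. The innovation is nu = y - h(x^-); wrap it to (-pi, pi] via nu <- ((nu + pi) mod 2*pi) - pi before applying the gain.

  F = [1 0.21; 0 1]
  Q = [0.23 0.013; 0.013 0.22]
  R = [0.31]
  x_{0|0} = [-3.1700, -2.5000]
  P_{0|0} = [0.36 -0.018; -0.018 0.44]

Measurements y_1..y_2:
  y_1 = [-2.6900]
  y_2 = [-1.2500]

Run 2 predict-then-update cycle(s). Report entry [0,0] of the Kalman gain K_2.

step 1: x^-=[-3.6950, -2.5000]  P^-=[0.6018 0.0874; 0.0874 0.6600]  H_jac=[0.1256 -0.1857]  S=[0.3382]  K=[0.1756; -0.3299]  nu=[-0.1432]  x^+=[-3.7201, -2.4527]  P^+=[0.5914 0.1070; 0.1070 0.6232]
step 2: x^-=[-4.2352, -2.4527]  P^-=[0.8938 0.2509; 0.2509 0.8432]  H_jac=[0.1024 -0.1768]  S=[0.3366]  K=[0.1401; -0.3666]  nu=[1.3667]  x^+=[-4.0437, -2.9537]  P^+=[0.8872 0.2681; 0.2681 0.7980]

K[0,0] = 0.1401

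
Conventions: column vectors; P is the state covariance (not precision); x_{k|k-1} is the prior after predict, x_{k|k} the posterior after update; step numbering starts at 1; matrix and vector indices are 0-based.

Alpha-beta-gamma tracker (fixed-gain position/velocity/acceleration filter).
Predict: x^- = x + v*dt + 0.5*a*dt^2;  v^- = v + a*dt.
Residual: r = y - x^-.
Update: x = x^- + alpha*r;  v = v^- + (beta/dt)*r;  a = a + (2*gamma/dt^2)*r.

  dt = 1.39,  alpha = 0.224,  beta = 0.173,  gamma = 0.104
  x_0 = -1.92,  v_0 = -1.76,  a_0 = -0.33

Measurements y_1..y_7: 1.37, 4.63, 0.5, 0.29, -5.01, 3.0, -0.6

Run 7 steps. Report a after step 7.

a_post = -2.6006

step 1: x_pred=-4.6852  r=6.0552  x^+=-3.3288  v^+=-1.4651  a^+=0.3219
step 2: x_pred=-5.0543  r=9.6843  x^+=-2.8850  v^+=0.1876  a^+=1.3644
step 3: x_pred=-1.3061  r=1.8061  x^+=-0.9015  v^+=2.3090  a^+=1.5589
step 4: x_pred=3.8139  r=-3.5239  x^+=3.0246  v^+=4.0372  a^+=1.1795
step 5: x_pred=9.7758  r=-14.7858  x^+=6.4638  v^+=3.8365  a^+=-0.4123
step 6: x_pred=11.3983  r=-8.3983  x^+=9.5171  v^+=2.2182  a^+=-1.3164
step 7: x_pred=11.3287  r=-11.9287  x^+=8.6567  v^+=-1.0962  a^+=-2.6006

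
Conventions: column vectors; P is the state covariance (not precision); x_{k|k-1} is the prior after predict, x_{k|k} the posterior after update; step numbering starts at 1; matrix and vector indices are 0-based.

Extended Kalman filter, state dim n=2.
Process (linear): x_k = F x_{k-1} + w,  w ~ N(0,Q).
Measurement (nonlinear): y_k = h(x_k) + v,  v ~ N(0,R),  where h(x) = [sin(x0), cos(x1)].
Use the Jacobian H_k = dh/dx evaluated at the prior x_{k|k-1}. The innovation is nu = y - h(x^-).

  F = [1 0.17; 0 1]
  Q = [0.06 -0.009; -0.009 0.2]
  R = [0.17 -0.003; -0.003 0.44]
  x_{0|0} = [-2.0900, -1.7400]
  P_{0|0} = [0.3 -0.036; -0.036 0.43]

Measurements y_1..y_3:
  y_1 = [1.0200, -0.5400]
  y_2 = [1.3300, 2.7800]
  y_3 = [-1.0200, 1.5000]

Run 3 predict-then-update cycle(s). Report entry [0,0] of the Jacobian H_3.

H_jac[0,0] = -0.4076

step 1: x^-=[-2.3858, -1.7400]  P^-=[0.3602 0.0281; 0.0281 0.6300]  H_jac=[-0.7277 0.0000; 0.0000 0.9857]  S=[0.3608 -0.0232; -0.0232 1.0521]  K=[-0.7259 0.0103; -0.0188 0.5898]  nu=[1.7059, -0.3716]  x^+=[-3.6280, -1.9913]  P^+=[0.1696 0.0068; 0.0068 0.2633]
step 2: x^-=[-3.9665, -1.9913]  P^-=[0.2396 0.0426; 0.0426 0.4633]  H_jac=[-0.6786 0.0000; 0.0000 0.9129]  S=[0.2803 -0.0294; -0.0294 0.8261]  K=[-0.5771 0.0265; -0.0496 0.5102]  nu=[0.5955, 3.1882]  x^+=[-4.2256, -0.3941]  P^+=[0.1447 0.0147; 0.0147 0.2461]
step 3: x^-=[-4.2926, -0.3941]  P^-=[0.2168 0.0475; 0.0475 0.4461]  H_jac=[-0.4076 0.0000; 0.0000 0.3840]  S=[0.2060 -0.0104; -0.0104 0.5058]  K=[-0.4275 0.0273; -0.0769 0.3371]  nu=[-1.9332, 0.5767]  x^+=[-3.4504, -0.0510]  P^+=[0.1785 0.0346; 0.0346 0.3869]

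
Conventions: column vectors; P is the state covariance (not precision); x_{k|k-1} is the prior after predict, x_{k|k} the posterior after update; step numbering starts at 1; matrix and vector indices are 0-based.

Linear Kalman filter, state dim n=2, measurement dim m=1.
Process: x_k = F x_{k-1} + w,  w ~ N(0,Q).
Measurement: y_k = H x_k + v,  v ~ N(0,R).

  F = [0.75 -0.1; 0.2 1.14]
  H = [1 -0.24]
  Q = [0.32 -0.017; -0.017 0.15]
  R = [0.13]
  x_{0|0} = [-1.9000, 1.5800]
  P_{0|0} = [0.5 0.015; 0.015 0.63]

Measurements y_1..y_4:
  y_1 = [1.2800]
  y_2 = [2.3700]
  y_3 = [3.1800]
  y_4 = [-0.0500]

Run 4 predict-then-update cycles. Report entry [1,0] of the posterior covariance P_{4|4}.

step 1: x^-=[-1.5830, 1.4212]  P^-=[0.6053 -0.0013; -0.0013 0.9956]  S=[0.7933]  K=[0.7634; -0.3028]  nu=[3.2041]  x^+=[0.8631, 0.4509]  P^+=[0.1430 0.1821; 0.1821 0.9228]
step 2: x^-=[0.6023, 0.6866]  P^-=[0.3823 0.0513; 0.0513 1.4381]  S=[0.5705]  K=[0.6485; -0.5150]  nu=[1.9325]  x^+=[1.8556, -0.3087]  P^+=[0.1424 0.2419; 0.2419 1.2867]
step 3: x^-=[1.4225, 0.0192]  P^-=[0.3767 0.0596; 0.0596 1.9382]  S=[0.5897]  K=[0.6145; -0.6877]  nu=[1.7621]  x^+=[2.5053, -1.1926]  P^+=[0.1540 0.3088; 0.3088 1.6593]
step 4: x^-=[1.9982, -0.8585]  P^-=[0.3769 0.0748; 0.0748 2.4534]  S=[0.6123]  K=[0.5862; -0.8395]  nu=[-2.2543]  x^+=[0.6767, 1.0339]  P^+=[0.1665 0.3761; 0.3761 2.0219]

P_post[1,0] = 0.3761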